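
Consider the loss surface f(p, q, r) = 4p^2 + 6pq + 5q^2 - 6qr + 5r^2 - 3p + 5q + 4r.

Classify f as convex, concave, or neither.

f is quadratic, so its Hessian is the constant matrix H = [[8, 6, 0], [6, 10, -6], [0, -6, 10]].
Leading principal minors: 8, 44, 152.
All positive ⇒ H ≻ 0 ⇒ convex.

convex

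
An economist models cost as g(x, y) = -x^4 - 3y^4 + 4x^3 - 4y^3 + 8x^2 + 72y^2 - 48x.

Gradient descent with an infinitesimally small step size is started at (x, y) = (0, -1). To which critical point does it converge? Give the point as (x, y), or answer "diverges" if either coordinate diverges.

(2, 0)

g is separable, so gradient descent decouples: x follows -∂g/∂x, y follows -∂g/∂y.
∂g/∂x = -4(x - 3)(x - 2)(x + 2); at x=0 this is -48, so x increases.
∂g/∂y = -12y(y - 3)(y + 4); at y=-1 this is -144, so y increases.
x converges to its nearest critical value 2 (a local min of the x-part); y converges to 0. The iterate converges to (2, 0).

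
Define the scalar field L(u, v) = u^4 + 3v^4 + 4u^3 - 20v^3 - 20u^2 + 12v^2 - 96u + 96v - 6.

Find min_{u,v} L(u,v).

-346

L(u,v) separates as P(u) + Q(v) − 6, so its minimum is min P + min Q − 6.
P'(u) = 4(u - 3)(u + 2)(u + 4) vanishes at u ∈ {-4, -2, 3}; Q'(v) = 12(v - 4)(v - 2)(v + 1) vanishes at v ∈ {-1, 2, 4}.
Local minima of P (where P''>0): P(-4)=64, P(3)=-279. Local minima of Q: Q(-1)=-61, Q(4)=64.
So the global minimum of L is P(3) + Q(-1) − 6 = -279 − 61 − 6 = -346, attained at (3, -1).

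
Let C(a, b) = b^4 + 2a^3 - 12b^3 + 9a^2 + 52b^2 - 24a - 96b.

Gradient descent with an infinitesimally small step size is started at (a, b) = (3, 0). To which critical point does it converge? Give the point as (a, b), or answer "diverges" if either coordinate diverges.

C is separable, so gradient descent decouples: a follows -∂C/∂a, b follows -∂C/∂b.
∂C/∂a = 6(a - 1)(a + 4); at a=3 this is 84, so a decreases.
∂C/∂b = 4(b - 4)(b - 3)(b - 2); at b=0 this is -96, so b increases.
a converges to its nearest critical value 1 (a local min of the a-part); b converges to 2. The iterate converges to (1, 2).

(1, 2)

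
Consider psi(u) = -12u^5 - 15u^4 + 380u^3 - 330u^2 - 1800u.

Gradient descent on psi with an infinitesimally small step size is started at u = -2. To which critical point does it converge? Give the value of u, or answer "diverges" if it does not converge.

psi'(u) = -60(u - 3)(u - 2)(u + 1)(u + 5), so psi'(-2) = 3600.
Gradient descent moves in the -psi' direction, i.e. u is decreasing.
The nearest critical point in that direction is u = -5, where psi'' = 13440 > 0 (a local minimum). The iterate converges there.

-5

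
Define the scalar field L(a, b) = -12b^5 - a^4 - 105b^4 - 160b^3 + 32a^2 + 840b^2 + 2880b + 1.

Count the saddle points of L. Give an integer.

L separates as a function of a plus a function of b, so ∇L=0 decouples.
∂L/∂a = -4a(a - 4)(a + 4) = 0 at a ∈ {-4, 0, 4}; ∂L/∂b = -60(b - 2)(b + 2)(b + 3)(b + 4) = 0 at b ∈ {-4, -3, -2, 2}.
The Hessian is diagonal: diag(L_aa, L_bb). Second derivatives: L_aa(-4)=-128, L_aa(0)=64, L_aa(4)=-128; L_bb(-4)=720, L_bb(-3)=-300, L_bb(-2)=480, L_bb(2)=-7200.
Saddle points occur where the two diagonal entries have opposite signs: (-4, -4), (-4, -2), (0, -3), (0, 2), (4, -4), (4, -2). Count: 6.

6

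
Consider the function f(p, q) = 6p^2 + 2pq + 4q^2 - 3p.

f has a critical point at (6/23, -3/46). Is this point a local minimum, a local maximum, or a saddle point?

The Hessian of f is constant: H = [[12, 2], [2, 8]].
det(H) = 12·8 − 2² = 92.
det(H) > 0 and tr(H) = 20 > 0, so H is positive definite and the point is a local minimum.

local minimum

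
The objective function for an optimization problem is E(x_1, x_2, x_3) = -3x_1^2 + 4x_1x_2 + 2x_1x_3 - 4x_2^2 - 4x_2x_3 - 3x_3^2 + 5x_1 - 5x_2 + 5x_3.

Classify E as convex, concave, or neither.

concave

E is quadratic, so its Hessian is the constant matrix H = [[-6, 4, 2], [4, -8, -4], [2, -4, -6]].
Leading principal minors: -6, 32, -128.
Signs alternate −, +, − ⇒ H ≺ 0 ⇒ concave.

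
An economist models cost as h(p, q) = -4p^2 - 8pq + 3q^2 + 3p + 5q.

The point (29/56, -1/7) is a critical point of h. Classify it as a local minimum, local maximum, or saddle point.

The Hessian of h is constant: H = [[-8, -8], [-8, 6]].
det(H) = (-8)·6 − (-8)² = -112.
Since det(H) < 0, H is indefinite and the critical point is a saddle point.

saddle point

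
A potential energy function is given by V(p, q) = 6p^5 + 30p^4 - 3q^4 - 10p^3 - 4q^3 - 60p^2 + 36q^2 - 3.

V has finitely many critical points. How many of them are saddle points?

V separates as a function of p plus a function of q, so ∇V=0 decouples.
∂V/∂p = 30p(p - 1)(p + 1)(p + 4) = 0 at p ∈ {-4, -1, 0, 1}; ∂V/∂q = -12q(q - 2)(q + 3) = 0 at q ∈ {-3, 0, 2}.
The Hessian is diagonal: diag(V_pp, V_qq). Second derivatives: V_pp(-4)=-1800, V_pp(-1)=180, V_pp(0)=-120, V_pp(1)=300; V_qq(-3)=-180, V_qq(0)=72, V_qq(2)=-120.
Saddle points occur where the two diagonal entries have opposite signs: (-4, 0), (-1, -3), (-1, 2), (0, 0), (1, -3), (1, 2). Count: 6.

6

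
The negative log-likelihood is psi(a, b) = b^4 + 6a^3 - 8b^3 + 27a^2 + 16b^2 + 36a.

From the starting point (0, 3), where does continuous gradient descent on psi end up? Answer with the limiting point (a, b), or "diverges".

(-1, 4)

psi is separable, so gradient descent decouples: a follows -∂psi/∂a, b follows -∂psi/∂b.
∂psi/∂a = 18(a + 1)(a + 2); at a=0 this is 36, so a decreases.
∂psi/∂b = 4b(b - 4)(b - 2); at b=3 this is -12, so b increases.
a converges to its nearest critical value -1 (a local min of the a-part); b converges to 4. The iterate converges to (-1, 4).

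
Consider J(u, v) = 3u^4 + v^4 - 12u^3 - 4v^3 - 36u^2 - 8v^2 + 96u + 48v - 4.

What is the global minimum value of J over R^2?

-276

J(u,v) separates as P(u) + Q(v) − 4, so its minimum is min P + min Q − 4.
P'(u) = 12(u - 4)(u - 1)(u + 2) vanishes at u ∈ {-2, 1, 4}; Q'(v) = 4(v - 3)(v - 2)(v + 2) vanishes at v ∈ {-2, 2, 3}.
Local minima of P (where P''>0): P(-2)=-192, P(4)=-192. Local minima of Q: Q(-2)=-80, Q(3)=45.
So the global minimum of J is P(-2) + Q(-2) − 4 = -192 − 80 − 4 = -276, attained at (-2, -2).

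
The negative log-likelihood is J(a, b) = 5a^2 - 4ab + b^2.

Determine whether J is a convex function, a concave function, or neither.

J is quadratic, so its Hessian is the constant matrix H = [[10, -4], [-4, 2]].
det(H) = 4, tr(H) = 12.
det(H) > 0 and tr(H) > 0, so H is positive definite everywhere: convex.

convex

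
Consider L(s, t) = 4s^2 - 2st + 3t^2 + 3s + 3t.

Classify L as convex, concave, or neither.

L is quadratic, so its Hessian is the constant matrix H = [[8, -2], [-2, 6]].
det(H) = 44, tr(H) = 14.
det(H) > 0 and tr(H) > 0, so H is positive definite everywhere: convex.

convex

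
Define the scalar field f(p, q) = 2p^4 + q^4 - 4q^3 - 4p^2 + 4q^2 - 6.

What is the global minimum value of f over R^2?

f(p,q) separates as A(p) + B(q) − 6, so its minimum is min A + min B − 6.
A'(p) = 8p(p - 1)(p + 1) vanishes at p ∈ {-1, 0, 1}; B'(q) = 4q(q - 2)(q - 1) vanishes at q ∈ {0, 1, 2}.
Local minima of A (where A''>0): A(-1)=-2, A(1)=-2. Local minima of B: B(0)=0, B(2)=0.
So the global minimum of f is A(-1) + B(0) − 6 = -2 + 0 − 6 = -8, attained at (-1, 0).

-8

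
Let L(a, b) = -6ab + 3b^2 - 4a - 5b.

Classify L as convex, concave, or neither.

neither

L is quadratic, so its Hessian is the constant matrix H = [[0, -6], [-6, 6]].
det(H) = -36, tr(H) = 6.
det(H) < 0, so H is indefinite: neither convex nor concave.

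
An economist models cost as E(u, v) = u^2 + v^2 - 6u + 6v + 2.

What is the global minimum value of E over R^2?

-16

E(u,v) separates as P(u) + Q(v) + 2, so its minimum is min P + min Q + 2.
P'(u) = 2u - 6 vanishes at u ∈ {3}; Q'(v) = 2v + 6 vanishes at v ∈ {-3}.
Local minima of P (where P''>0): P(3)=-9. Local minima of Q: Q(-3)=-9.
So the global minimum of E is P(3) + Q(-3) + 2 = -9 − 9 + 2 = -16, attained at (3, -3).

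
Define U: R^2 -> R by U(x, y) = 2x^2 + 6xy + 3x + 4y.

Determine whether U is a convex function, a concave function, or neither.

neither

U is quadratic, so its Hessian is the constant matrix H = [[4, 6], [6, 0]].
det(H) = -36, tr(H) = 4.
det(H) < 0, so H is indefinite: neither convex nor concave.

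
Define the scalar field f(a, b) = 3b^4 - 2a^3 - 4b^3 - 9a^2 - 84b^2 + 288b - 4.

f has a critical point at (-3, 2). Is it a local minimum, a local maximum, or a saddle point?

The mixed partial ∂²f/∂a∂b is 0, so the Hessian at any point is diag(f_aa, f_bb) = diag(-6(2a + 3), 12(3b^2 - 2b - 14)).
At (-3, 2): H = diag(18, -72).
The eigenvalues have opposite signs, so H is indefinite: a saddle point.

saddle point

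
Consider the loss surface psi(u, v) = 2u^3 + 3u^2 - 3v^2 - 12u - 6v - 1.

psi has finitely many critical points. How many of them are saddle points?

psi separates as a function of u plus a function of v, so ∇psi=0 decouples.
∂psi/∂u = 6(u - 1)(u + 2) = 0 at u ∈ {-2, 1}; ∂psi/∂v = -6(v + 1) = 0 at v ∈ {-1}.
The Hessian is diagonal: diag(psi_uu, psi_vv). Second derivatives: psi_uu(-2)=-18, psi_uu(1)=18; psi_vv(-1)=-6.
Saddle points occur where the two diagonal entries have opposite signs: (1, -1). Count: 1.

1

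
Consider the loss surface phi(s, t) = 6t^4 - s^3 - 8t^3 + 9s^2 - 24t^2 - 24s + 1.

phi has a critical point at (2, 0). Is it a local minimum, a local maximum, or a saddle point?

The mixed partial ∂²phi/∂s∂t is 0, so the Hessian at any point is diag(phi_ss, phi_tt) = diag(6(-s + 3), 24(3t^2 - 2t - 2)).
At (2, 0): H = diag(6, -48).
The eigenvalues have opposite signs, so H is indefinite: a saddle point.

saddle point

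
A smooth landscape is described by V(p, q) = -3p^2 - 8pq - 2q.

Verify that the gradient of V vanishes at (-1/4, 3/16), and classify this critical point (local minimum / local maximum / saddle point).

saddle point

∇V = (-6p - 8q, -8p - 2); substituting (-1/4, 3/16) gives ∇V = (0, 0), so (-1/4, 3/16) is indeed a critical point.
The Hessian of V is constant: H = [[-6, -8], [-8, 0]].
det(H) = (-6)·0 − (-8)² = -64.
Since det(H) < 0, H is indefinite and the critical point is a saddle point.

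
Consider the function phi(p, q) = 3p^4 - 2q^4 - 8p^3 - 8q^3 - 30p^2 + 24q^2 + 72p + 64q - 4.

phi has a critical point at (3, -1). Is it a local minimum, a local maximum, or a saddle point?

local minimum

The mixed partial ∂²phi/∂p∂q is 0, so the Hessian at any point is diag(phi_pp, phi_qq) = diag(12(3p^2 - 4p - 5), 24(-q^2 - 2q + 2)).
At (3, -1): H = diag(120, 72).
Both eigenvalues are positive, so H is positive definite: a local minimum.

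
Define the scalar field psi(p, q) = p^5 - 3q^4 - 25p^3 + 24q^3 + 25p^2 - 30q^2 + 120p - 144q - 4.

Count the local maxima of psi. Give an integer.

psi separates as a function of p plus a function of q, so ∇psi=0 decouples.
∂psi/∂p = 5(p - 3)(p - 2)(p + 1)(p + 4) = 0 at p ∈ {-4, -1, 2, 3}; ∂psi/∂q = -12(q - 4)(q - 3)(q + 1) = 0 at q ∈ {-1, 3, 4}.
The Hessian is diagonal: diag(psi_pp, psi_qq). Second derivatives: psi_pp(-4)=-630, psi_pp(-1)=180, psi_pp(2)=-90, psi_pp(3)=140; psi_qq(-1)=-240, psi_qq(3)=48, psi_qq(4)=-60.
Local maxima occur where both diagonal entries negative: (-4, -1), (-4, 4), (2, -1), (2, 4). Count: 4.

4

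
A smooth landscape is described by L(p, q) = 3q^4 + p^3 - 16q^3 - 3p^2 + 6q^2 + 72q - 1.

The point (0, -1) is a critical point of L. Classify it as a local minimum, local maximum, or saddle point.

The mixed partial ∂²L/∂p∂q is 0, so the Hessian at any point is diag(L_pp, L_qq) = diag(6(p - 1), 12(3q^2 - 8q + 1)).
At (0, -1): H = diag(-6, 144).
The eigenvalues have opposite signs, so H is indefinite: a saddle point.

saddle point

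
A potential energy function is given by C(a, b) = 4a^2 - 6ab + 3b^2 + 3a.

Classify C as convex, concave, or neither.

C is quadratic, so its Hessian is the constant matrix H = [[8, -6], [-6, 6]].
det(H) = 12, tr(H) = 14.
det(H) > 0 and tr(H) > 0, so H is positive definite everywhere: convex.

convex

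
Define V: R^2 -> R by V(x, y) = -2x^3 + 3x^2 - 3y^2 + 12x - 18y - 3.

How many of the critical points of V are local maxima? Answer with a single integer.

V separates as a function of x plus a function of y, so ∇V=0 decouples.
∂V/∂x = -6(x - 2)(x + 1) = 0 at x ∈ {-1, 2}; ∂V/∂y = -6(y + 3) = 0 at y ∈ {-3}.
The Hessian is diagonal: diag(V_xx, V_yy). Second derivatives: V_xx(-1)=18, V_xx(2)=-18; V_yy(-3)=-6.
Local maxima occur where both diagonal entries negative: (2, -3). Count: 1.

1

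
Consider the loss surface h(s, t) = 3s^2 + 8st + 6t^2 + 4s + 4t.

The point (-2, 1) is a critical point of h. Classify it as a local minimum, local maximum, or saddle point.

local minimum

The Hessian of h is constant: H = [[6, 8], [8, 12]].
det(H) = 6·12 − 8² = 8.
det(H) > 0 and tr(H) = 18 > 0, so H is positive definite and the point is a local minimum.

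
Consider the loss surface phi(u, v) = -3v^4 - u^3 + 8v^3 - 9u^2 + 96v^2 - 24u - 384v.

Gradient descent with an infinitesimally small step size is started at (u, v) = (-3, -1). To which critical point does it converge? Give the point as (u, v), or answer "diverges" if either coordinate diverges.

(-4, 2)

phi is separable, so gradient descent decouples: u follows -∂phi/∂u, v follows -∂phi/∂v.
∂phi/∂u = -3(u + 2)(u + 4); at u=-3 this is 3, so u decreases.
∂phi/∂v = -12(v - 4)(v - 2)(v + 4); at v=-1 this is -540, so v increases.
u converges to its nearest critical value -4 (a local min of the u-part); v converges to 2. The iterate converges to (-4, 2).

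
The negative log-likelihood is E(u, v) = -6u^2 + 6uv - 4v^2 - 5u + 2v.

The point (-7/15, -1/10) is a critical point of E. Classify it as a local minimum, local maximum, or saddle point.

local maximum

The Hessian of E is constant: H = [[-12, 6], [6, -8]].
det(H) = (-12)·(-8) − 6² = 60.
det(H) > 0 and tr(H) = -20 < 0, so H is negative definite and the point is a local maximum.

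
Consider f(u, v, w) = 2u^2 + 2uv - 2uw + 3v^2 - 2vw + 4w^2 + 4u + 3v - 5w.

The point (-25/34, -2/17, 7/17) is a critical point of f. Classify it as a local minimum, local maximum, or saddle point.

The Hessian is constant: H = [[4, 2, -2], [2, 6, -2], [-2, -2, 8]].
Leading principal minors: Δ₁ = 4, Δ₂ = 20, Δ₃ = 136.
All leading minors are positive, so H is positive definite: a local minimum.

local minimum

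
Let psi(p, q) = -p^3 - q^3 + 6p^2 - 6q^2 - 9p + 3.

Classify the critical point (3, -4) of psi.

saddle point

The mixed partial ∂²psi/∂p∂q is 0, so the Hessian at any point is diag(psi_pp, psi_qq) = diag(6(-p + 2), -6(q + 2)).
At (3, -4): H = diag(-6, 12).
The eigenvalues have opposite signs, so H is indefinite: a saddle point.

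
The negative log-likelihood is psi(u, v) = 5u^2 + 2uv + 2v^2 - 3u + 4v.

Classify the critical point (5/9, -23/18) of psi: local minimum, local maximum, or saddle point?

The Hessian of psi is constant: H = [[10, 2], [2, 4]].
det(H) = 10·4 − 2² = 36.
det(H) > 0 and tr(H) = 14 > 0, so H is positive definite and the point is a local minimum.

local minimum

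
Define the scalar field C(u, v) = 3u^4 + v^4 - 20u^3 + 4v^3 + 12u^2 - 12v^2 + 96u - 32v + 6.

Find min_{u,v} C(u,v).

-119

C(u,v) separates as P(u) + Q(v) + 6, so its minimum is min P + min Q + 6.
P'(u) = 12(u - 4)(u - 2)(u + 1) vanishes at u ∈ {-1, 2, 4}; Q'(v) = 4(v - 2)(v + 1)(v + 4) vanishes at v ∈ {-4, -1, 2}.
Local minima of P (where P''>0): P(-1)=-61, P(4)=64. Local minima of Q: Q(-4)=-64, Q(2)=-64.
So the global minimum of C is P(-1) + Q(-4) + 6 = -61 − 64 + 6 = -119, attained at (-1, -4).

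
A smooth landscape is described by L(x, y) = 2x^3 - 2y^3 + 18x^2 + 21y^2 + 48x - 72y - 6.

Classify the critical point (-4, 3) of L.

The mixed partial ∂²L/∂x∂y is 0, so the Hessian at any point is diag(L_xx, L_yy) = diag(12(x + 3), 6(-2y + 7)).
At (-4, 3): H = diag(-12, 6).
The eigenvalues have opposite signs, so H is indefinite: a saddle point.

saddle point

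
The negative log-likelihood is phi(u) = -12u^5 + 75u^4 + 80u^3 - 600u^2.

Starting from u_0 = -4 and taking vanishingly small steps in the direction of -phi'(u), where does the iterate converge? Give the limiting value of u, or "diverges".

-2

phi'(u) = -60u(u - 5)(u - 2)(u + 2), so phi'(-4) = -25920.
Gradient descent moves in the -phi' direction, i.e. u is increasing.
The nearest critical point in that direction is u = -2, where phi'' = 3360 > 0 (a local minimum). The iterate converges there.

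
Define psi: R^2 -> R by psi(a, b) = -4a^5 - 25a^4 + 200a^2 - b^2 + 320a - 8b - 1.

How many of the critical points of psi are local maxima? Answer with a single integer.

psi separates as a function of a plus a function of b, so ∇psi=0 decouples.
∂psi/∂a = -20(a - 2)(a + 1)(a + 2)(a + 4) = 0 at a ∈ {-4, -2, -1, 2}; ∂psi/∂b = -2(b + 4) = 0 at b ∈ {-4}.
The Hessian is diagonal: diag(psi_aa, psi_bb). Second derivatives: psi_aa(-4)=720, psi_aa(-2)=-160, psi_aa(-1)=180, psi_aa(2)=-1440; psi_bb(-4)=-2.
Local maxima occur where both diagonal entries negative: (-2, -4), (2, -4). Count: 2.

2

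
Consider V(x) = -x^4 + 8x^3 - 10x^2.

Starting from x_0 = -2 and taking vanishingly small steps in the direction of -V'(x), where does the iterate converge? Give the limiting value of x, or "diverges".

V'(x) = -4x(x - 5)(x - 1), so V'(-2) = 168.
Gradient descent moves in the -V' direction, i.e. x is decreasing.
There is no critical point below x=-2, and V' keeps the same sign, so the iterate runs off to −∞.

diverges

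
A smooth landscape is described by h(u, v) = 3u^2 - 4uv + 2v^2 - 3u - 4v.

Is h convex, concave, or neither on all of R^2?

convex

h is quadratic, so its Hessian is the constant matrix H = [[6, -4], [-4, 4]].
det(H) = 8, tr(H) = 10.
det(H) > 0 and tr(H) > 0, so H is positive definite everywhere: convex.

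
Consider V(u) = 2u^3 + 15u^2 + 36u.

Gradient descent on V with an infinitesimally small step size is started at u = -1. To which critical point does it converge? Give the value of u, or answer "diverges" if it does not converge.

-2

V'(u) = 6(u + 2)(u + 3), so V'(-1) = 12.
Gradient descent moves in the -V' direction, i.e. u is decreasing.
The nearest critical point in that direction is u = -2, where V'' = 6 > 0 (a local minimum). The iterate converges there.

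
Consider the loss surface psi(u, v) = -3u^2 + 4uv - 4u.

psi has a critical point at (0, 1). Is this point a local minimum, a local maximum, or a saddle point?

The Hessian of psi is constant: H = [[-6, 4], [4, 0]].
det(H) = (-6)·0 − 4² = -16.
Since det(H) < 0, H is indefinite and the critical point is a saddle point.

saddle point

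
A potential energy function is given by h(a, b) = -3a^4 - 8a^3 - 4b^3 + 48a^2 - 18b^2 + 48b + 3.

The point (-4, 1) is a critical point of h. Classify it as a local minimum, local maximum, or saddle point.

local maximum

The mixed partial ∂²h/∂a∂b is 0, so the Hessian at any point is diag(h_aa, h_bb) = diag(12(-3a^2 - 4a + 8), -12(2b + 3)).
At (-4, 1): H = diag(-288, -60).
Both eigenvalues are negative, so H is negative definite: a local maximum.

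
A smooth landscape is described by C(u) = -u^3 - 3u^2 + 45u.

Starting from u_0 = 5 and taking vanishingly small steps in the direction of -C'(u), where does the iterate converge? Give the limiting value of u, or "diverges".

diverges

C'(u) = -3(u - 3)(u + 5), so C'(5) = -60.
Gradient descent moves in the -C' direction, i.e. u is increasing.
There is no critical point above u=5, and C' keeps the same sign, so the iterate runs off to +∞.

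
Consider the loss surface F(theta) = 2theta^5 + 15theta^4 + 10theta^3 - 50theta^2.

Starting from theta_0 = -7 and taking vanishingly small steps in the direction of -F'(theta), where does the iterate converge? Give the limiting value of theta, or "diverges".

diverges

F'(theta) = 10theta(theta - 1)(theta + 2)(theta + 5), so F'(-7) = 5600.
Gradient descent moves in the -F' direction, i.e. theta is decreasing.
There is no critical point below theta=-7, and F' keeps the same sign, so the iterate runs off to −∞.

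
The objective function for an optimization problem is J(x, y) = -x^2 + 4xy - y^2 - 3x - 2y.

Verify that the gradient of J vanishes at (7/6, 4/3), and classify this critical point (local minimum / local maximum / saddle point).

saddle point

∇J = (-2x + 4y - 3, 4x - 2y - 2); substituting (7/6, 4/3) gives ∇J = (0, 0), so (7/6, 4/3) is indeed a critical point.
The Hessian of J is constant: H = [[-2, 4], [4, -2]].
det(H) = (-2)·(-2) − 4² = -12.
Since det(H) < 0, H is indefinite and the critical point is a saddle point.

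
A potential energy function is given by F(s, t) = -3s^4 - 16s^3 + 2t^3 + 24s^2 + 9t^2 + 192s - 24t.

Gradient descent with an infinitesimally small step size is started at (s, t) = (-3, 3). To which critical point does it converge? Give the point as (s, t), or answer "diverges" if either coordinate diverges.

F is separable, so gradient descent decouples: s follows -∂F/∂s, t follows -∂F/∂t.
∂F/∂s = -12(s - 2)(s + 2)(s + 4); at s=-3 this is -60, so s increases.
∂F/∂t = 6(t - 1)(t + 4); at t=3 this is 84, so t decreases.
s converges to its nearest critical value -2 (a local min of the s-part); t converges to 1. The iterate converges to (-2, 1).

(-2, 1)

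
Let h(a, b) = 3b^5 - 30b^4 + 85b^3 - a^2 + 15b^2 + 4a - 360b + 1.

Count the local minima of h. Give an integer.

0

h separates as a function of a plus a function of b, so ∇h=0 decouples.
∂h/∂a = -2(a - 2) = 0 at a ∈ {2}; ∂h/∂b = 15(b - 4)(b - 3)(b - 2)(b + 1) = 0 at b ∈ {-1, 2, 3, 4}.
The Hessian is diagonal: diag(h_aa, h_bb). Second derivatives: h_aa(2)=-2; h_bb(-1)=-900, h_bb(2)=90, h_bb(3)=-60, h_bb(4)=150.
Local minima occur where both diagonal entries positive: none. Count: 0.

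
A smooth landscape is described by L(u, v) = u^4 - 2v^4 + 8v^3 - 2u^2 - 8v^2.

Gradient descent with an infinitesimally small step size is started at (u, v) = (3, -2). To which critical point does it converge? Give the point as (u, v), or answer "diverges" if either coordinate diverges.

diverges

L is separable, so gradient descent decouples: u follows -∂L/∂u, v follows -∂L/∂v.
∂L/∂u = 4u(u - 1)(u + 1); at u=3 this is 96, so u decreases.
∂L/∂v = -8v(v - 2)(v - 1); at v=-2 this is 192, so v decreases.
The v-coordinate has no critical point in that direction and runs off to infinity.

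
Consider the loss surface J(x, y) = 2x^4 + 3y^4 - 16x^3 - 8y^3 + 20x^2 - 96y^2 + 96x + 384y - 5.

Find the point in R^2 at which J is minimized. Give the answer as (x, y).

J(x,y) separates as P(x) + Q(y) − 5, so its minimum is min P + min Q − 5.
P'(x) = 8(x - 4)(x - 3)(x + 1) vanishes at x ∈ {-1, 3, 4}; Q'(y) = 12(y - 4)(y - 2)(y + 4) vanishes at y ∈ {-4, 2, 4}.
Local minima of P (where P''>0): P(-1)=-58, P(4)=192. Local minima of Q: Q(-4)=-1792, Q(4)=256.
So the global minimum of J is P(-1) + Q(-4) − 5 = -58 − 1792 − 5 = -1855, attained at (-1, -4).

(-1, -4)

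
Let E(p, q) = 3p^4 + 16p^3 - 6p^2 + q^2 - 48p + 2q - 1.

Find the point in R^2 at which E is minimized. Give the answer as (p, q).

(-4, -1)

E(p,q) separates as A(p) + B(q) − 1, so its minimum is min A + min B − 1.
A'(p) = 12(p - 1)(p + 1)(p + 4) vanishes at p ∈ {-4, -1, 1}; B'(q) = 2q + 2 vanishes at q ∈ {-1}.
Local minima of A (where A''>0): A(-4)=-160, A(1)=-35. Local minima of B: B(-1)=-1.
So the global minimum of E is A(-4) + B(-1) − 1 = -160 − 1 − 1 = -162, attained at (-4, -1).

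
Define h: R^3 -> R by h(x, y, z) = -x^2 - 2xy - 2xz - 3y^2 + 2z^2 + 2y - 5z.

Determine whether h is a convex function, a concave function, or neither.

h is quadratic, so its Hessian is the constant matrix H = [[-2, -2, -2], [-2, -6, 0], [-2, 0, 4]].
Leading principal minors: -2, 8, 56.
Neither pattern holds ⇒ H is indefinite ⇒ neither convex nor concave.

neither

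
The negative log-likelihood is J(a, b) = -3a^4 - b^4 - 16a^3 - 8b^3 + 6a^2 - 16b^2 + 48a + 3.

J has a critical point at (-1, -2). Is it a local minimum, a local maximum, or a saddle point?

The mixed partial ∂²J/∂a∂b is 0, so the Hessian at any point is diag(J_aa, J_bb) = diag(12(-3a^2 - 8a + 1), -4(3b^2 + 12b + 8)).
At (-1, -2): H = diag(72, 16).
Both eigenvalues are positive, so H is positive definite: a local minimum.

local minimum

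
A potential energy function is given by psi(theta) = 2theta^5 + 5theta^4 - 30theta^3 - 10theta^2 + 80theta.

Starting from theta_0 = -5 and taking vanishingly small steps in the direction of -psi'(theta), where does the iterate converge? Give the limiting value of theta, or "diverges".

diverges

psi'(theta) = 10(theta - 2)(theta - 1)(theta + 1)(theta + 4), so psi'(-5) = 1680.
Gradient descent moves in the -psi' direction, i.e. theta is decreasing.
There is no critical point below theta=-5, and psi' keeps the same sign, so the iterate runs off to −∞.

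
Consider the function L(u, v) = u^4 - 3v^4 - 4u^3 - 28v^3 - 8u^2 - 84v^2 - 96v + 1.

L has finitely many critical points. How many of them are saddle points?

5

L separates as a function of u plus a function of v, so ∇L=0 decouples.
∂L/∂u = 4u(u - 4)(u + 1) = 0 at u ∈ {-1, 0, 4}; ∂L/∂v = -12(v + 1)(v + 2)(v + 4) = 0 at v ∈ {-4, -2, -1}.
The Hessian is diagonal: diag(L_uu, L_vv). Second derivatives: L_uu(-1)=20, L_uu(0)=-16, L_uu(4)=80; L_vv(-4)=-72, L_vv(-2)=24, L_vv(-1)=-36.
Saddle points occur where the two diagonal entries have opposite signs: (-1, -4), (-1, -1), (0, -2), (4, -4), (4, -1). Count: 5.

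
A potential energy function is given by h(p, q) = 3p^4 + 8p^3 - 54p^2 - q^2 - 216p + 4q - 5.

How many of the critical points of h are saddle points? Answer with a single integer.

h separates as a function of p plus a function of q, so ∇h=0 decouples.
∂h/∂p = 12(p - 3)(p + 2)(p + 3) = 0 at p ∈ {-3, -2, 3}; ∂h/∂q = -2(q - 2) = 0 at q ∈ {2}.
The Hessian is diagonal: diag(h_pp, h_qq). Second derivatives: h_pp(-3)=72, h_pp(-2)=-60, h_pp(3)=360; h_qq(2)=-2.
Saddle points occur where the two diagonal entries have opposite signs: (-3, 2), (3, 2). Count: 2.

2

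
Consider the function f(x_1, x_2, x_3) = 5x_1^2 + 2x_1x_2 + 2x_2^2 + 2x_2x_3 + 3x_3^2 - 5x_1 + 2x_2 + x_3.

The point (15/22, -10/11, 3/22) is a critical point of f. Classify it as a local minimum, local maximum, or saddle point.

The Hessian is constant: H = [[10, 2, 0], [2, 4, 2], [0, 2, 6]].
Leading principal minors: Δ₁ = 10, Δ₂ = 36, Δ₃ = 176.
All leading minors are positive, so H is positive definite: a local minimum.

local minimum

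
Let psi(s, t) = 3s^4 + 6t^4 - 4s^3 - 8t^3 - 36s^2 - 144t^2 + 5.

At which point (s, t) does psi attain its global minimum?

(3, 4)

psi(s,t) separates as P(s) + Q(t) + 5, so its minimum is min P + min Q + 5.
P'(s) = 12s(s - 3)(s + 2) vanishes at s ∈ {-2, 0, 3}; Q'(t) = 24t(t - 4)(t + 3) vanishes at t ∈ {-3, 0, 4}.
Local minima of P (where P''>0): P(-2)=-64, P(3)=-189. Local minima of Q: Q(-3)=-594, Q(4)=-1280.
So the global minimum of psi is P(3) + Q(4) + 5 = -189 − 1280 + 5 = -1464, attained at (3, 4).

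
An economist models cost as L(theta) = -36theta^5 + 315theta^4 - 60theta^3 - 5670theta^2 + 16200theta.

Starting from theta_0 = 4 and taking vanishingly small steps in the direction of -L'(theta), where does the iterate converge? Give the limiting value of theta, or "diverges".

L'(theta) = -180(theta - 5)(theta - 3)(theta - 2)(theta + 3), so L'(4) = 2520.
Gradient descent moves in the -L' direction, i.e. theta is decreasing.
The nearest critical point in that direction is theta = 3, where L'' = 2160 > 0 (a local minimum). The iterate converges there.

3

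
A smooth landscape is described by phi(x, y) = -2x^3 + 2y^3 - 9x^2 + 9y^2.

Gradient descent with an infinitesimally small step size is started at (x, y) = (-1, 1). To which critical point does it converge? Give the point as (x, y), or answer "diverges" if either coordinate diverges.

(-3, 0)

phi is separable, so gradient descent decouples: x follows -∂phi/∂x, y follows -∂phi/∂y.
∂phi/∂x = -6x(x + 3); at x=-1 this is 12, so x decreases.
∂phi/∂y = 6y(y + 3); at y=1 this is 24, so y decreases.
x converges to its nearest critical value -3 (a local min of the x-part); y converges to 0. The iterate converges to (-3, 0).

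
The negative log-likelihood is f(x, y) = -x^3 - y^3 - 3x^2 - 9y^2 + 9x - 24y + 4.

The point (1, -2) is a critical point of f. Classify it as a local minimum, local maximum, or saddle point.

The mixed partial ∂²f/∂x∂y is 0, so the Hessian at any point is diag(f_xx, f_yy) = diag(-6(x + 1), -6(y + 3)).
At (1, -2): H = diag(-12, -6).
Both eigenvalues are negative, so H is negative definite: a local maximum.

local maximum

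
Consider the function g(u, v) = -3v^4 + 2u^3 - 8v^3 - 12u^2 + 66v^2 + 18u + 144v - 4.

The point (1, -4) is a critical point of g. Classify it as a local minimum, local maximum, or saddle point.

The mixed partial ∂²g/∂u∂v is 0, so the Hessian at any point is diag(g_uu, g_vv) = diag(12(u - 2), 12(-3v^2 - 4v + 11)).
At (1, -4): H = diag(-12, -252).
Both eigenvalues are negative, so H is negative definite: a local maximum.

local maximum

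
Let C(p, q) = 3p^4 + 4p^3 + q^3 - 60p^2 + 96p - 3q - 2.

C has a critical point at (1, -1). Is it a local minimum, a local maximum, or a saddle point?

local maximum

The mixed partial ∂²C/∂p∂q is 0, so the Hessian at any point is diag(C_pp, C_qq) = diag(12(3p^2 + 2p - 10), 6q).
At (1, -1): H = diag(-60, -6).
Both eigenvalues are negative, so H is negative definite: a local maximum.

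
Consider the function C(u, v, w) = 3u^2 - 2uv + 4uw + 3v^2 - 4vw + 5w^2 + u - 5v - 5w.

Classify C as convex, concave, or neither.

convex

C is quadratic, so its Hessian is the constant matrix H = [[6, -2, 4], [-2, 6, -4], [4, -4, 10]].
Leading principal minors: 6, 32, 192.
All positive ⇒ H ≻ 0 ⇒ convex.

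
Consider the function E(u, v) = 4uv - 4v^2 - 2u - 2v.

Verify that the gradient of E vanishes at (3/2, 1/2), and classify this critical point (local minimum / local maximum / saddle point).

saddle point

∇E = (4v - 2, 4u - 8v - 2); substituting (3/2, 1/2) gives ∇E = (0, 0), so (3/2, 1/2) is indeed a critical point.
The Hessian of E is constant: H = [[0, 4], [4, -8]].
det(H) = 0·(-8) − 4² = -16.
Since det(H) < 0, H is indefinite and the critical point is a saddle point.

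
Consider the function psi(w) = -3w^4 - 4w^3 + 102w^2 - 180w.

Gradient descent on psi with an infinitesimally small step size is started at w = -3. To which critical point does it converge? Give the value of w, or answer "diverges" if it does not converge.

psi'(w) = -12(w - 3)(w - 1)(w + 5), so psi'(-3) = -576.
Gradient descent moves in the -psi' direction, i.e. w is increasing.
The nearest critical point in that direction is w = 1, where psi'' = 144 > 0 (a local minimum). The iterate converges there.

1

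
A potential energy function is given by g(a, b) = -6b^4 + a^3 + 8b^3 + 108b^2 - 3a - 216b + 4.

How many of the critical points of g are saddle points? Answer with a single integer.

3

g separates as a function of a plus a function of b, so ∇g=0 decouples.
∂g/∂a = 3(a - 1)(a + 1) = 0 at a ∈ {-1, 1}; ∂g/∂b = -24(b - 3)(b - 1)(b + 3) = 0 at b ∈ {-3, 1, 3}.
The Hessian is diagonal: diag(g_aa, g_bb). Second derivatives: g_aa(-1)=-6, g_aa(1)=6; g_bb(-3)=-576, g_bb(1)=192, g_bb(3)=-288.
Saddle points occur where the two diagonal entries have opposite signs: (-1, 1), (1, -3), (1, 3). Count: 3.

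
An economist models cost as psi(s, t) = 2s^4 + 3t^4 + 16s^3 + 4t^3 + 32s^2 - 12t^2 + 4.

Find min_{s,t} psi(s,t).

psi(s,t) separates as P(s) + Q(t) + 4, so its minimum is min P + min Q + 4.
P'(s) = 8s(s + 2)(s + 4) vanishes at s ∈ {-4, -2, 0}; Q'(t) = 12t(t - 1)(t + 2) vanishes at t ∈ {-2, 0, 1}.
Local minima of P (where P''>0): P(-4)=0, P(0)=0. Local minima of Q: Q(-2)=-32, Q(1)=-5.
So the global minimum of psi is P(-4) + Q(-2) + 4 = 0 − 32 + 4 = -28, attained at (-4, -2).

-28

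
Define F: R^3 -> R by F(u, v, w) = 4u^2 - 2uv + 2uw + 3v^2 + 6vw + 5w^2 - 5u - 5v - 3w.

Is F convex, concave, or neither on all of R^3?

convex

F is quadratic, so its Hessian is the constant matrix H = [[8, -2, 2], [-2, 6, 6], [2, 6, 10]].
Leading principal minors: 8, 44, 80.
All positive ⇒ H ≻ 0 ⇒ convex.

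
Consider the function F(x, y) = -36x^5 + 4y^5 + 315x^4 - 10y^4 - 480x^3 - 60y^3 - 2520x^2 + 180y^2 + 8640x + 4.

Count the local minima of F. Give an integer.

F separates as a function of x plus a function of y, so ∇F=0 decouples.
∂F/∂x = -180(x - 4)(x - 3)(x - 2)(x + 2) = 0 at x ∈ {-2, 2, 3, 4}; ∂F/∂y = 20y(y - 3)(y - 2)(y + 3) = 0 at y ∈ {-3, 0, 2, 3}.
The Hessian is diagonal: diag(F_xx, F_yy). Second derivatives: F_xx(-2)=21600, F_xx(2)=-1440, F_xx(3)=900, F_xx(4)=-2160; F_yy(-3)=-1800, F_yy(0)=360, F_yy(2)=-200, F_yy(3)=360.
Local minima occur where both diagonal entries positive: (-2, 0), (-2, 3), (3, 0), (3, 3). Count: 4.

4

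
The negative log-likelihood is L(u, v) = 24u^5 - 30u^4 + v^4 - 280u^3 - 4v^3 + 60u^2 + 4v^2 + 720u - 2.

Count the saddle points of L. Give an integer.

6

L separates as a function of u plus a function of v, so ∇L=0 decouples.
∂L/∂u = 120(u - 3)(u - 1)(u + 1)(u + 2) = 0 at u ∈ {-2, -1, 1, 3}; ∂L/∂v = 4v(v - 2)(v - 1) = 0 at v ∈ {0, 1, 2}.
The Hessian is diagonal: diag(L_uu, L_vv). Second derivatives: L_uu(-2)=-1800, L_uu(-1)=960, L_uu(1)=-1440, L_uu(3)=4800; L_vv(0)=8, L_vv(1)=-4, L_vv(2)=8.
Saddle points occur where the two diagonal entries have opposite signs: (-2, 0), (-2, 2), (-1, 1), (1, 0), (1, 2), (3, 1). Count: 6.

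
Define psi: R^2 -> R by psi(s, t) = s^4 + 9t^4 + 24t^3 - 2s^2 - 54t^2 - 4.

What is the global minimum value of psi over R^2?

-410

psi(s,t) separates as P(s) + Q(t) − 4, so its minimum is min P + min Q − 4.
P'(s) = 4s(s - 1)(s + 1) vanishes at s ∈ {-1, 0, 1}; Q'(t) = 36t(t - 1)(t + 3) vanishes at t ∈ {-3, 0, 1}.
Local minima of P (where P''>0): P(-1)=-1, P(1)=-1. Local minima of Q: Q(-3)=-405, Q(1)=-21.
So the global minimum of psi is P(-1) + Q(-3) − 4 = -1 − 405 − 4 = -410, attained at (-1, -3).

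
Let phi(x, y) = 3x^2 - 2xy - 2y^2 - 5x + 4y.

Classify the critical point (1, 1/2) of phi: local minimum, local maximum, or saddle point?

saddle point

The Hessian of phi is constant: H = [[6, -2], [-2, -4]].
det(H) = 6·(-4) − (-2)² = -28.
Since det(H) < 0, H is indefinite and the critical point is a saddle point.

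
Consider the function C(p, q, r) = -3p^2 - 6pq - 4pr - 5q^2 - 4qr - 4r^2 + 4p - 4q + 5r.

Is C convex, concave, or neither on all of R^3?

concave

C is quadratic, so its Hessian is the constant matrix H = [[-6, -6, -4], [-6, -10, -4], [-4, -4, -8]].
Leading principal minors: -6, 24, -128.
Signs alternate −, +, − ⇒ H ≺ 0 ⇒ concave.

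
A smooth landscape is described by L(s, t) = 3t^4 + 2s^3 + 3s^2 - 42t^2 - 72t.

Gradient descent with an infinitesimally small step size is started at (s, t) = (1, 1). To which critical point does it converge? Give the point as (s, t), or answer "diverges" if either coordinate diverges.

L is separable, so gradient descent decouples: s follows -∂L/∂s, t follows -∂L/∂t.
∂L/∂s = 6s(s + 1); at s=1 this is 12, so s decreases.
∂L/∂t = 12(t - 3)(t + 1)(t + 2); at t=1 this is -144, so t increases.
s converges to its nearest critical value 0 (a local min of the s-part); t converges to 3. The iterate converges to (0, 3).

(0, 3)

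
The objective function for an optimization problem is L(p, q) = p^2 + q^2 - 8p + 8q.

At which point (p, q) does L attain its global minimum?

L(p,q) separates as A(p) + B(q), so its minimum is min A + min B.
A'(p) = 2p - 8 vanishes at p ∈ {4}; B'(q) = 2q + 8 vanishes at q ∈ {-4}.
Local minima of A (where A''>0): A(4)=-16. Local minima of B: B(-4)=-16.
So the global minimum of L is A(4) + B(-4) = -16 − 16 = -32, attained at (4, -4).

(4, -4)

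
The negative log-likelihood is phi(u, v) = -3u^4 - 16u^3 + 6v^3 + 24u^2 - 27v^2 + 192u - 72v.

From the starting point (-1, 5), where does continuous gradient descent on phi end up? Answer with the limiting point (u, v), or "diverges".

phi is separable, so gradient descent decouples: u follows -∂phi/∂u, v follows -∂phi/∂v.
∂phi/∂u = -12(u - 2)(u + 2)(u + 4); at u=-1 this is 108, so u decreases.
∂phi/∂v = 18(v - 4)(v + 1); at v=5 this is 108, so v decreases.
u converges to its nearest critical value -2 (a local min of the u-part); v converges to 4. The iterate converges to (-2, 4).

(-2, 4)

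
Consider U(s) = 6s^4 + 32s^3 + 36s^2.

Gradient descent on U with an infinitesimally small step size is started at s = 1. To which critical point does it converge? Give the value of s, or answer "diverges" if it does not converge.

U'(s) = 24s(s + 1)(s + 3), so U'(1) = 192.
Gradient descent moves in the -U' direction, i.e. s is decreasing.
The nearest critical point in that direction is s = 0, where U'' = 72 > 0 (a local minimum). The iterate converges there.

0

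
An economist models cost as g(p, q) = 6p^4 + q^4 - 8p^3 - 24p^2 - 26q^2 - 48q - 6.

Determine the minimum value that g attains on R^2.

g(p,q) separates as A(p) + B(q) − 6, so its minimum is min A + min B − 6.
A'(p) = 24p(p - 2)(p + 1) vanishes at p ∈ {-1, 0, 2}; B'(q) = 4(q - 4)(q + 1)(q + 3) vanishes at q ∈ {-3, -1, 4}.
Local minima of A (where A''>0): A(-1)=-10, A(2)=-64. Local minima of B: B(-3)=-9, B(4)=-352.
So the global minimum of g is A(2) + B(4) − 6 = -64 − 352 − 6 = -422, attained at (2, 4).

-422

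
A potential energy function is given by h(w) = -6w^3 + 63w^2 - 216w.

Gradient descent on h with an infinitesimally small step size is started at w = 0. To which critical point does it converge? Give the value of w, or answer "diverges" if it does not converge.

h'(w) = -18(w - 4)(w - 3), so h'(0) = -216.
Gradient descent moves in the -h' direction, i.e. w is increasing.
The nearest critical point in that direction is w = 3, where h'' = 18 > 0 (a local minimum). The iterate converges there.

3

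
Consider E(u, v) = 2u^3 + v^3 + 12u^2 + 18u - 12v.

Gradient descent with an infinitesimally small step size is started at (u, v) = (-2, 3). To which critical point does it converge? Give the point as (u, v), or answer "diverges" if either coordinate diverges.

(-1, 2)

E is separable, so gradient descent decouples: u follows -∂E/∂u, v follows -∂E/∂v.
∂E/∂u = 6(u + 1)(u + 3); at u=-2 this is -6, so u increases.
∂E/∂v = 3(v - 2)(v + 2); at v=3 this is 15, so v decreases.
u converges to its nearest critical value -1 (a local min of the u-part); v converges to 2. The iterate converges to (-1, 2).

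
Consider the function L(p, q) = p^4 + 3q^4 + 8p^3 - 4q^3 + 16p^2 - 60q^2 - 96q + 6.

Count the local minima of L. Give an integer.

L separates as a function of p plus a function of q, so ∇L=0 decouples.
∂L/∂p = 4p(p + 2)(p + 4) = 0 at p ∈ {-4, -2, 0}; ∂L/∂q = 12(q - 4)(q + 1)(q + 2) = 0 at q ∈ {-2, -1, 4}.
The Hessian is diagonal: diag(L_pp, L_qq). Second derivatives: L_pp(-4)=32, L_pp(-2)=-16, L_pp(0)=32; L_qq(-2)=72, L_qq(-1)=-60, L_qq(4)=360.
Local minima occur where both diagonal entries positive: (-4, -2), (-4, 4), (0, -2), (0, 4). Count: 4.

4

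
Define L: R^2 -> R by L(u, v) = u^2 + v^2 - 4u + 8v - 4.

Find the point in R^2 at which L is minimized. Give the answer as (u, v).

L(u,v) separates as P(u) + Q(v) − 4, so its minimum is min P + min Q − 4.
P'(u) = 2u - 4 vanishes at u ∈ {2}; Q'(v) = 2v + 8 vanishes at v ∈ {-4}.
Local minima of P (where P''>0): P(2)=-4. Local minima of Q: Q(-4)=-16.
So the global minimum of L is P(2) + Q(-4) − 4 = -4 − 16 − 4 = -24, attained at (2, -4).

(2, -4)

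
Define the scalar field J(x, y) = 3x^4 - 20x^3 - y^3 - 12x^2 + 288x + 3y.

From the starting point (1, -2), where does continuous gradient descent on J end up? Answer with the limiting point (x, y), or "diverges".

J is separable, so gradient descent decouples: x follows -∂J/∂x, y follows -∂J/∂y.
∂J/∂x = 12(x - 4)(x - 3)(x + 2); at x=1 this is 216, so x decreases.
∂J/∂y = -3(y - 1)(y + 1); at y=-2 this is -9, so y increases.
x converges to its nearest critical value -2 (a local min of the x-part); y converges to -1. The iterate converges to (-2, -1).

(-2, -1)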